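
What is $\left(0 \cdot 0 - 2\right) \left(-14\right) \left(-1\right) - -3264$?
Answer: $3236$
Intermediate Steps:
$\left(0 \cdot 0 - 2\right) \left(-14\right) \left(-1\right) - -3264 = \left(0 - 2\right) \left(-14\right) \left(-1\right) + 3264 = \left(-2\right) \left(-14\right) \left(-1\right) + 3264 = 28 \left(-1\right) + 3264 = -28 + 3264 = 3236$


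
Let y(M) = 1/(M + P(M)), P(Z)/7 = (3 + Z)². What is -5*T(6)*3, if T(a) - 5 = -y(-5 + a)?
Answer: -8460/113 ≈ -74.867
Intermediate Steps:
P(Z) = 7*(3 + Z)²
y(M) = 1/(M + 7*(3 + M)²)
T(a) = 5 - 1/(-5 + a + 7*(-2 + a)²) (T(a) = 5 - 1/((-5 + a) + 7*(3 + (-5 + a))²) = 5 - 1/((-5 + a) + 7*(-2 + a)²) = 5 - 1/(-5 + a + 7*(-2 + a)²))
-5*T(6)*3 = -5*(114 - 135*6 + 35*6²)/(23 - 27*6 + 7*6²)*3 = -5*(114 - 810 + 35*36)/(23 - 162 + 7*36)*3 = -5*(114 - 810 + 1260)/(23 - 162 + 252)*3 = -5*564/113*3 = -2820/113*3 = -8460/113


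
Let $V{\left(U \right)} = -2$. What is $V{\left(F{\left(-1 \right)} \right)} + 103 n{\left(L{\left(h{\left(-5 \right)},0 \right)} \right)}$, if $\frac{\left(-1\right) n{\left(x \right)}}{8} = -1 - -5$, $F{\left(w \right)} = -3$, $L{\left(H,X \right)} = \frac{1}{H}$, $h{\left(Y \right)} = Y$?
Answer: $-3298$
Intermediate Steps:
$n{\left(x \right)} = -32$ ($n{\left(x \right)} = - 8 \left(-1 - -5\right) = - 8 \left(-1 + 5\right) = \left(-8\right) 4 = -32$)
$V{\left(F{\left(-1 \right)} \right)} + 103 n{\left(L{\left(h{\left(-5 \right)},0 \right)} \right)} = -2 + 103 \left(-32\right) = -2 - 3296 = -3298$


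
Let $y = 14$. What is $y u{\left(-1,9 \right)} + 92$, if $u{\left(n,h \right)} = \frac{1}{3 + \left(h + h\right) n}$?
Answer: $\frac{1366}{15} \approx 91.067$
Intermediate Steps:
$u{\left(n,h \right)} = \frac{1}{3 + 2 h n}$
$y u{\left(-1,9 \right)} + 92 = \frac{14}{3 + 2 \cdot 9 \left(-1\right)} + 92 = \frac{14}{3 - 18} + 92 = \frac{14}{-15} + 92 = 14 \left(- \frac{1}{15}\right) + 92 = - \frac{14}{15} + 92 = \frac{1366}{15}$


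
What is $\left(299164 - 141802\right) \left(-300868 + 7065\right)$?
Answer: $-46233427686$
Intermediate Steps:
$\left(299164 - 141802\right) \left(-300868 + 7065\right) = 157362 \left(-293803\right) = -46233427686$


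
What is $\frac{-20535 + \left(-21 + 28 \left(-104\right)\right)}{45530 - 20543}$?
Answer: $- \frac{23468}{24987} \approx -0.93921$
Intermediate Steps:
$\frac{-20535 + \left(-21 + 28 \left(-104\right)\right)}{45530 - 20543} = \frac{-20535 - 2933}{24987} = \left(-20535 - 2933\right) \frac{1}{24987} = \left(-23468\right) \frac{1}{24987} = - \frac{23468}{24987}$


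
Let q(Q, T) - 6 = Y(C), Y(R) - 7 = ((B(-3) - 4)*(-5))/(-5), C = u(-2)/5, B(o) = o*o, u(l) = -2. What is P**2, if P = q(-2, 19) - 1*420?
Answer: 161604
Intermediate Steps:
B(o) = o**2
C = -2/5 ≈ -0.40000
Y(R) = 12 (Y(R) = 7 + (((-3)**2 - 4)*(-5))/(-5) = 7 + ((9 - 4)*(-5))*(-1/5) = 7 + (5*(-5))*(-1/5) = 7 - 25*(-1/5) = 7 + 5 = 12)
q(Q, T) = 18 (q(Q, T) = 6 + 12 = 18)
P = -402 (P = 18 - 1*420 = 18 - 420 = -402)
P**2 = (-402)**2 = 161604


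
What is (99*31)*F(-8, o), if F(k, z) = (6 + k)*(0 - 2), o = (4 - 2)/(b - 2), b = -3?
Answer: 12276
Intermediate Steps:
o = -⅖ (o = (4 - 2)/(-3 - 2) = 2/(-5) = 2*(-⅕) = -⅖ ≈ -0.40000)
F(k, z) = -12 - 2*k (F(k, z) = (6 + k)*(-2) = -12 - 2*k)
(99*31)*F(-8, o) = (99*31)*(-12 - 2*(-8)) = 3069*(-12 + 16) = 3069*4 = 12276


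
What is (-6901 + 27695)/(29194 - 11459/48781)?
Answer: 1014352114/1424101055 ≈ 0.71228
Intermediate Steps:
(-6901 + 27695)/(29194 - 11459/48781) = 20794/(29194 - 11459*1/48781) = 20794/(29194 - 11459/48781) = 20794/(1424101055/48781) = 20794*(48781/1424101055) = 1014352114/1424101055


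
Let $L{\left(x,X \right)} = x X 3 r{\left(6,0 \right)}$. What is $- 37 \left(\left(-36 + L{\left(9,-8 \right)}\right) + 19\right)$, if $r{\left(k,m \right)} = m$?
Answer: $629$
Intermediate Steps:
$L{\left(x,X \right)} = 0$ ($L{\left(x,X \right)} = x X 3 \cdot 0 = X x 3 \cdot 0 = 3 X x 0 = 0$)
$- 37 \left(\left(-36 + L{\left(9,-8 \right)}\right) + 19\right) = - 37 \left(\left(-36 + 0\right) + 19\right) = - 37 \left(-36 + 19\right) = \left(-37\right) \left(-17\right) = 629$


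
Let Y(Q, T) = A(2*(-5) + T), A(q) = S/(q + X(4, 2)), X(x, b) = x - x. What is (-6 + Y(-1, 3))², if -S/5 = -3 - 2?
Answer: 4489/49 ≈ 91.612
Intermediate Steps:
X(x, b) = 0
S = 25 (S = -5*(-3 - 2) = -5*(-5) = 25)
A(q) = 25/q (A(q) = 25/(q + 0) = 25/q)
Y(Q, T) = 25/(-10 + T) (Y(Q, T) = 25/(2*(-5) + T) = 25/(-10 + T))
(-6 + Y(-1, 3))² = (-6 + 25/(-10 + 3))² = (-6 + 25/(-7))² = (-6 + 25*(-⅐))² = (-6 - 25/7)² = (-67/7)² = 4489/49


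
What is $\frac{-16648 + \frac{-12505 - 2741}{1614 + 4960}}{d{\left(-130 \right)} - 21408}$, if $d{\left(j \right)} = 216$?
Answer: $\frac{54729599}{69658104} \approx 0.78569$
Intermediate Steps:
$\frac{-16648 + \frac{-12505 - 2741}{1614 + 4960}}{d{\left(-130 \right)} - 21408} = \frac{-16648 + \frac{-12505 - 2741}{1614 + 4960}}{216 - 21408} = \frac{-16648 - \frac{15246}{6574}}{-21192} = \left(-16648 - \frac{7623}{3287}\right) \left(- \frac{1}{21192}\right) = \left(- \frac{54729599}{3287}\right) \left(- \frac{1}{21192}\right) = \frac{54729599}{69658104}$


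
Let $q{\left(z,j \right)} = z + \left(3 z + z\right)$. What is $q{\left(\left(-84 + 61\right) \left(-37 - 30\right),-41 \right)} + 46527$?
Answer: $54232$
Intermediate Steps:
$q{\left(z,j \right)} = 5 z$ ($q{\left(z,j \right)} = z + 4 z = 5 z$)
$q{\left(\left(-84 + 61\right) \left(-37 - 30\right),-41 \right)} + 46527 = 5 \left(-84 + 61\right) \left(-37 - 30\right) + 46527 = 5 \left(\left(-23\right) \left(-67\right)\right) + 46527 = 5 \cdot 1541 + 46527 = 7705 + 46527 = 54232$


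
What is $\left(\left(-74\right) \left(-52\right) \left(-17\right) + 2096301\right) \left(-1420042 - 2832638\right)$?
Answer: $-8636704021800$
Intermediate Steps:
$\left(\left(-74\right) \left(-52\right) \left(-17\right) + 2096301\right) \left(-1420042 - 2832638\right) = \left(3848 \left(-17\right) + 2096301\right) \left(-4252680\right) = \left(-65416 + 2096301\right) \left(-4252680\right) = 2030885 \left(-4252680\right) = -8636704021800$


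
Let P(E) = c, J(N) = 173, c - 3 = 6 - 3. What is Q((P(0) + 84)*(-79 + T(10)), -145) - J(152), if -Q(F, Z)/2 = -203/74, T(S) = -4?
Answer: -6198/37 ≈ -167.51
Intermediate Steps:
c = 6 (c = 3 + (6 - 3) = 3 + 3 = 6)
P(E) = 6
Q(F, Z) = 203/37 (Q(F, Z) = -(-406)/74 = -2*(-203/74) = 203/37)
Q((P(0) + 84)*(-79 + T(10)), -145) - J(152) = 203/37 - 1*173 = 203/37 - 173 = -6198/37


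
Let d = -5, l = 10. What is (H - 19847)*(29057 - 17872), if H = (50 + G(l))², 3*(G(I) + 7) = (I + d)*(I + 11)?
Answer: -153939155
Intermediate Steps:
G(I) = -7 + (-5 + I)*(11 + I)/3 (G(I) = -7 + ((I - 5)*(I + 11))/3 = -7 + ((-5 + I)*(11 + I))/3 = -7 + (-5 + I)*(11 + I)/3)
H = 6084 (H = (50 + (-76/3 + 2*10 + (⅓)*10²))² = (50 + (-76/3 + 20 + (⅓)*100))² = (50 + (-76/3 + 20 + 100/3))² = (50 + 28)² = 78² = 6084)
(H - 19847)*(29057 - 17872) = (6084 - 19847)*(29057 - 17872) = -13763*11185 = -153939155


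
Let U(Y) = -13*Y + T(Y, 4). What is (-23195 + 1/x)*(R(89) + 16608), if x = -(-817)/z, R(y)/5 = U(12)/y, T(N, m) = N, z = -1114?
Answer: -27998689593168/72713 ≈ -3.8506e+8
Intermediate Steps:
U(Y) = -12*Y (U(Y) = -13*Y + Y = -12*Y)
R(y) = -720/y (R(y) = 5*((-12*12)/y) = 5*(-144/y) = -720/y)
x = -817/1114 (x = -(-817)/(-1114) = -(-817)*(-1)/1114 = -1*817/1114 = -817/1114 ≈ -0.73339)
(-23195 + 1/x)*(R(89) + 16608) = (-23195 + 1/(-817/1114))*(-720/89 + 16608) = (-23195 - 1114/817)*(-720*1/89 + 16608) = -18951429*(-720/89 + 16608)/817 = -18951429/817*1477392/89 = -27998689593168/72713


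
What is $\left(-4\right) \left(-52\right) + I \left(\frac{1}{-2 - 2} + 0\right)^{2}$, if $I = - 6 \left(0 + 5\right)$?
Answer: $\frac{1649}{8} \approx 206.13$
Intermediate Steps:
$I = -30$ ($I = \left(-6\right) 5 = -30$)
$\left(-4\right) \left(-52\right) + I \left(\frac{1}{-2 - 2} + 0\right)^{2} = \left(-4\right) \left(-52\right) - 30 \left(\frac{1}{-2 - 2} + 0\right)^{2} = 208 - 30 \left(\frac{1}{-4} + 0\right)^{2} = 208 - 30 \left(- \frac{1}{4} + 0\right)^{2} = 208 - 30 \left(- \frac{1}{4}\right)^{2} = 208 - \frac{15}{8} = \frac{1649}{8}$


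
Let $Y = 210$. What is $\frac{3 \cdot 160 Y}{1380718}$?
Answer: $\frac{50400}{690359} \approx 0.073005$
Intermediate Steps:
$\frac{3 \cdot 160 Y}{1380718} = \frac{3 \cdot 160 \cdot 210}{1380718} = 480 \cdot 210 \cdot \frac{1}{1380718} = 100800 \cdot \frac{1}{1380718} = \frac{50400}{690359}$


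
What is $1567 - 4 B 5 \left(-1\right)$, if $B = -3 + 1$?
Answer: $-62680$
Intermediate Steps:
$B = -2$
$1567 - 4 B 5 \left(-1\right) = 1567 \left(-4\right) \left(-2\right) 5 \left(-1\right) = 1567 \cdot 8 \cdot 5 \left(-1\right) = 1567 \cdot 40 \left(-1\right) = 1567 \left(-40\right) = -62680$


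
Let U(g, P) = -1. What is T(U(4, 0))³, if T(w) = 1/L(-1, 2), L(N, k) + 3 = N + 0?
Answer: -1/64 ≈ -0.015625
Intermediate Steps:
L(N, k) = -3 + N (L(N, k) = -3 + (N + 0) = -3 + N)
T(w) = -¼ (T(w) = 1/(-3 - 1) = 1/(-4) = -¼)
T(U(4, 0))³ = (-¼)³ = -1/64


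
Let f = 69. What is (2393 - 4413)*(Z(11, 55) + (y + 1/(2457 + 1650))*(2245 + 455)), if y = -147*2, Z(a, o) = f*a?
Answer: 2193057902580/1369 ≈ 1.6019e+9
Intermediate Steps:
Z(a, o) = 69*a
y = -294
(2393 - 4413)*(Z(11, 55) + (y + 1/(2457 + 1650))*(2245 + 455)) = (2393 - 4413)*(69*11 + (-294 + 1/(2457 + 1650))*(2245 + 455)) = -2020*(759 + (-294 + 1/4107)*2700) = -2020*(759 - 1207457/4107*2700) = -2020*(759 - 1086711300/1369) = -2020*(-1085672229/1369) = 2193057902580/1369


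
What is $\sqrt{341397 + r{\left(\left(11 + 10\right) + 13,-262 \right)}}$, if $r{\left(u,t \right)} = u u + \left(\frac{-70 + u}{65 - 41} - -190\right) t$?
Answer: $3 \sqrt{32574} \approx 541.45$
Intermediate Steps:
$r{\left(u,t \right)} = u^{2} + t \left(\frac{2245}{12} + \frac{u}{24}\right)$ ($r{\left(u,t \right)} = u^{2} + \left(\frac{-70 + u}{24} + 190\right) t = u^{2} + \left(\left(-70 + u\right) \frac{1}{24} + 190\right) t = u^{2} + \left(\left(- \frac{35}{12} + \frac{u}{24}\right) + 190\right) t = u^{2} + \left(\frac{2245}{12} + \frac{u}{24}\right) t = u^{2} + t \left(\frac{2245}{12} + \frac{u}{24}\right)$)
$\sqrt{341397 + r{\left(\left(11 + 10\right) + 13,-262 \right)}} = \sqrt{341397 + \left(\left(\left(11 + 10\right) + 13\right)^{2} + \frac{2245}{12} \left(-262\right) + \frac{1}{24} \left(-262\right) \left(\left(11 + 10\right) + 13\right)\right)} = \sqrt{341397 + \left(\left(21 + 13\right)^{2} - \frac{294095}{6} + \frac{1}{24} \left(-262\right) \left(21 + 13\right)\right)} = \sqrt{341397 + \left(34^{2} - \frac{294095}{6} + \frac{1}{24} \left(-262\right) 34\right)} = \sqrt{341397 - 48231} = \sqrt{293166} = 3 \sqrt{32574}$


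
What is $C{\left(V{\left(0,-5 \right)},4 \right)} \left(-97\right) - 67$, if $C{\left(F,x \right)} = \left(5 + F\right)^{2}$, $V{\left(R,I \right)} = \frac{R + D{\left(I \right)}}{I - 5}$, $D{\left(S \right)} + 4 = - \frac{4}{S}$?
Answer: $- \frac{1757708}{625} \approx -2812.3$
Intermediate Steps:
$D{\left(S \right)} = -4 - \frac{4}{S}$
$V{\left(R,I \right)} = \frac{-4 + R - \frac{4}{I}}{-5 + I}$ ($V{\left(R,I \right)} = \frac{R - \left(4 + \frac{4}{I}\right)}{I - 5} = \frac{-4 + R - \frac{4}{I}}{-5 + I}$)
$C{\left(V{\left(0,-5 \right)},4 \right)} \left(-97\right) - 67 = \left(5 + \frac{-4 - - 5 \left(4 - 0\right)}{\left(-5\right) \left(-5 - 5\right)}\right)^{2} \left(-97\right) - 67 = \left(5 - \frac{-4 - - 5 \left(4 + 0\right)}{5 \left(-10\right)}\right)^{2} \left(-97\right) - 67 = \left(5 - - \frac{-4 - \left(-5\right) 4}{50}\right)^{2} \left(-97\right) - 67 = \left(5 - - \frac{-4 + 20}{50}\right)^{2} \left(-97\right) - 67 = \left(5 - \left(- \frac{1}{50}\right) 16\right)^{2} \left(-97\right) - 67 = \left(5 + \frac{8}{25}\right)^{2} \left(-97\right) - 67 = \left(\frac{133}{25}\right)^{2} \left(-97\right) - 67 = \frac{17689}{625} \left(-97\right) - 67 = - \frac{1715833}{625} - 67 = - \frac{1757708}{625}$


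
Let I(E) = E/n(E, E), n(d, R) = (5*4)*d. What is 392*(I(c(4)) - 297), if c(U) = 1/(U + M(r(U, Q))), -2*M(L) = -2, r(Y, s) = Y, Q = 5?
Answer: -582022/5 ≈ -1.1640e+5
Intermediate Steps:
n(d, R) = 20*d
M(L) = 1 (M(L) = -½*(-2) = 1)
c(U) = 1/(1 + U) (c(U) = 1/(U + 1) = 1/(1 + U))
I(E) = 1/20 (I(E) = E/((20*E)) = E*(1/(20*E)) = 1/20)
392*(I(c(4)) - 297) = 392*(1/20 - 297) = 392*(-5939/20) = -582022/5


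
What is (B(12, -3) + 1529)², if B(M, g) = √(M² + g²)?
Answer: 2337994 + 9174*√17 ≈ 2.3758e+6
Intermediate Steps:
(B(12, -3) + 1529)² = (√(12² + (-3)²) + 1529)² = (√(144 + 9) + 1529)² = (√153 + 1529)² = (3*√17 + 1529)² = (1529 + 3*√17)²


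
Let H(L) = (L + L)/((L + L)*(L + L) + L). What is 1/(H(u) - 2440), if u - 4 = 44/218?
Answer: -1941/4735822 ≈ -0.00040986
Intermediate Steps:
u = 458/109 (u = 4 + 44/218 = 4 + 44*(1/218) = 4 + 22/109 = 458/109 ≈ 4.2018)
H(L) = 2*L/(L + 4*L**2) (H(L) = (2*L)/((2*L)*(2*L) + L) = (2*L)/(4*L**2 + L) = (2*L)/(L + 4*L**2) = 2*L/(L + 4*L**2))
1/(H(u) - 2440) = 1/(2/(1 + 4*(458/109)) - 2440) = 1/(2/(1 + 1832/109) - 2440) = 1/(2/(1941/109) - 2440) = 1/(2*(109/1941) - 2440) = 1/(218/1941 - 2440) = 1/(-4735822/1941) = -1941/4735822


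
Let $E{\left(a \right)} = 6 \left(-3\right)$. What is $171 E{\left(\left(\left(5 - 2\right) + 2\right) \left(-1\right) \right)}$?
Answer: $-3078$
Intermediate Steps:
$E{\left(a \right)} = -18$
$171 E{\left(\left(\left(5 - 2\right) + 2\right) \left(-1\right) \right)} = 171 \left(-18\right) = -3078$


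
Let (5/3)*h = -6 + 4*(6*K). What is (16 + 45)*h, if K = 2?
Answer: 7686/5 ≈ 1537.2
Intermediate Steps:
h = 126/5 (h = 3*(-6 + 4*(6*2))/5 = 3*(-6 + 4*12)/5 = 3*(-6 + 48)/5 = (⅗)*42 = 126/5 ≈ 25.200)
(16 + 45)*h = (16 + 45)*(126/5) = 61*(126/5) = 7686/5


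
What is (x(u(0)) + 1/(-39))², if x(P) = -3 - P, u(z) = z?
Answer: 13924/1521 ≈ 9.1545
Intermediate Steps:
(x(u(0)) + 1/(-39))² = ((-3 - 1*0) + 1/(-39))² = ((-3 + 0) - 1/39)² = (-3 - 1/39)² = (-118/39)² = 13924/1521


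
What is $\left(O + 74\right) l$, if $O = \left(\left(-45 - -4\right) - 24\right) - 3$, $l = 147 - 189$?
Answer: $-252$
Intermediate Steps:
$l = -42$
$O = -68$ ($O = \left(\left(-45 + 4\right) - 24\right) - 3 = \left(-41 - 24\right) - 3 = -65 - 3 = -68$)
$\left(O + 74\right) l = \left(-68 + 74\right) \left(-42\right) = 6 \left(-42\right) = -252$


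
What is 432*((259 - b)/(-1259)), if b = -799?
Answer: -457056/1259 ≈ -363.03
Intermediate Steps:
432*((259 - b)/(-1259)) = 432*((259 - 1*(-799))/(-1259)) = 432*((259 + 799)*(-1/1259)) = 432*(1058*(-1/1259)) = 432*(-1058/1259) = -457056/1259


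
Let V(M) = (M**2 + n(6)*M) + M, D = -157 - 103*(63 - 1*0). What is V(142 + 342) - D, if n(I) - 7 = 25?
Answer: 256874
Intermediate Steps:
D = -6646 (D = -157 - 103*(63 + 0) = -157 - 103*63 = -157 - 6489 = -6646)
n(I) = 32 (n(I) = 7 + 25 = 32)
V(M) = M**2 + 33*M (V(M) = (M**2 + 32*M) + M = M**2 + 33*M)
V(142 + 342) - D = (142 + 342)*(33 + (142 + 342)) - 1*(-6646) = 484*(33 + 484) + 6646 = 484*517 + 6646 = 250228 + 6646 = 256874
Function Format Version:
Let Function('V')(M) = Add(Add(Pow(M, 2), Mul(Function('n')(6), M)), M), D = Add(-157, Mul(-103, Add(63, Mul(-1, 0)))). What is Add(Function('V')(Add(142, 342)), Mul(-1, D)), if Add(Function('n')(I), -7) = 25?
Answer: 256874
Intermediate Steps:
D = -6646 (D = Add(-157, Mul(-103, Add(63, 0))) = Add(-157, Mul(-103, 63)) = Add(-157, -6489) = -6646)
Function('n')(I) = 32 (Function('n')(I) = Add(7, 25) = 32)
Function('V')(M) = Add(Pow(M, 2), Mul(33, M)) (Function('V')(M) = Add(Add(Pow(M, 2), Mul(32, M)), M) = Add(Pow(M, 2), Mul(33, M)))
Add(Function('V')(Add(142, 342)), Mul(-1, D)) = Add(Mul(Add(142, 342), Add(33, Add(142, 342))), Mul(-1, -6646)) = Add(Mul(484, Add(33, 484)), 6646) = Add(Mul(484, 517), 6646) = Add(250228, 6646) = 256874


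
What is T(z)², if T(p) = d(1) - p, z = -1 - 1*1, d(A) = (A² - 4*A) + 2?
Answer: 1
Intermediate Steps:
d(A) = 2 + A² - 4*A
z = -2 (z = -1 - 1 = -2)
T(p) = -1 - p (T(p) = (2 + 1² - 4*1) - p = (2 + 1 - 4) - p = -1 - p)
T(z)² = (-1 - 1*(-2))² = (-1 + 2)² = 1² = 1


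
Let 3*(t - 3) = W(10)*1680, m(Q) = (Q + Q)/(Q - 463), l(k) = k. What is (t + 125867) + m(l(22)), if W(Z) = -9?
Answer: 53285986/441 ≈ 1.2083e+5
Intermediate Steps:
m(Q) = 2*Q/(-463 + Q) (m(Q) = (2*Q)/(-463 + Q) = 2*Q/(-463 + Q))
t = -5037 (t = 3 + (-9*1680)/3 = 3 + (⅓)*(-15120) = 3 - 5040 = -5037)
(t + 125867) + m(l(22)) = (-5037 + 125867) + 2*22/(-463 + 22) = 120830 + 2*22/(-441) = 120830 + 2*22*(-1/441) = 120830 - 44/441 = 53285986/441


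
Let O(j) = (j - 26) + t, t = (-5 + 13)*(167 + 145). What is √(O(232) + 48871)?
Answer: √51573 ≈ 227.10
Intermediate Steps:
t = 2496 (t = 8*312 = 2496)
O(j) = 2470 + j (O(j) = (j - 26) + 2496 = (-26 + j) + 2496 = 2470 + j)
√(O(232) + 48871) = √((2470 + 232) + 48871) = √(2702 + 48871) = √51573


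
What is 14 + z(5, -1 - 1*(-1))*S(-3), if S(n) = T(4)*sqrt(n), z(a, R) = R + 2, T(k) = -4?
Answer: 14 - 8*I*sqrt(3) ≈ 14.0 - 13.856*I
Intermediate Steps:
z(a, R) = 2 + R
S(n) = -4*sqrt(n)
14 + z(5, -1 - 1*(-1))*S(-3) = 14 + (2 + (-1 - 1*(-1)))*(-4*I*sqrt(3)) = 14 + (2 + (-1 + 1))*(-4*I*sqrt(3)) = 14 + (2 + 0)*(-4*I*sqrt(3)) = 14 + 2*(-4*I*sqrt(3)) = 14 - 8*I*sqrt(3)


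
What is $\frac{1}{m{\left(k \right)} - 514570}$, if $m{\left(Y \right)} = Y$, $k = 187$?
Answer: $- \frac{1}{514383} \approx -1.9441 \cdot 10^{-6}$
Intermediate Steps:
$\frac{1}{m{\left(k \right)} - 514570} = \frac{1}{187 - 514570} = \frac{1}{-514383} = - \frac{1}{514383}$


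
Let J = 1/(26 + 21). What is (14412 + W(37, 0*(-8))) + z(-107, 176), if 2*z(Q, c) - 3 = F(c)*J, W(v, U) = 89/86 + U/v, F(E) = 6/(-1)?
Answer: 29131646/2021 ≈ 14414.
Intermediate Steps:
F(E) = -6 (F(E) = 6*(-1) = -6)
J = 1/47 ≈ 0.021277
W(v, U) = 89/86 + U/v (W(v, U) = 89*(1/86) + U/v = 89/86 + U/v)
z(Q, c) = 135/94 (z(Q, c) = 3/2 + (-6*1/47)/2 = 3/2 + (1/2)*(-6/47) = 3/2 - 3/47 = 135/94)
(14412 + W(37, 0*(-8))) + z(-107, 176) = (14412 + (89/86 + (0*(-8))/37)) + 135/94 = (14412 + (89/86 + 0*(1/37))) + 135/94 = (14412 + (89/86 + 0)) + 135/94 = (14412 + 89/86) + 135/94 = 1239521/86 + 135/94 = 29131646/2021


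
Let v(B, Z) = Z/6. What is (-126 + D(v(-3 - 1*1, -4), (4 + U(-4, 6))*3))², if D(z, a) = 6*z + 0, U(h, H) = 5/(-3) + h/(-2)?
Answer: 16900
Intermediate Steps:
U(h, H) = -5/3 - h/2 (U(h, H) = 5*(-⅓) + h*(-½) = -5/3 - h/2)
v(B, Z) = Z/6 (v(B, Z) = Z*(⅙) = Z/6)
D(z, a) = 6*z
(-126 + D(v(-3 - 1*1, -4), (4 + U(-4, 6))*3))² = (-126 + 6*((⅙)*(-4)))² = (-126 + 6*(-⅔))² = (-126 - 4)² = (-130)² = 16900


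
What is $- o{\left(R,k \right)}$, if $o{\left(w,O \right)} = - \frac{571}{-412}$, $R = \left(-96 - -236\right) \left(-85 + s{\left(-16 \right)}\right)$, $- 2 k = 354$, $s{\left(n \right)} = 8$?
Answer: $- \frac{571}{412} \approx -1.3859$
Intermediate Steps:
$k = -177$ ($k = \left(- \frac{1}{2}\right) 354 = -177$)
$R = -10780$ ($R = \left(-96 - -236\right) \left(-85 + 8\right) = \left(-96 + 236\right) \left(-77\right) = 140 \left(-77\right) = -10780$)
$o{\left(w,O \right)} = \frac{571}{412}$ ($o{\left(w,O \right)} = \left(-571\right) \left(- \frac{1}{412}\right) = \frac{571}{412}$)
$- o{\left(R,k \right)} = \left(-1\right) \frac{571}{412} = - \frac{571}{412}$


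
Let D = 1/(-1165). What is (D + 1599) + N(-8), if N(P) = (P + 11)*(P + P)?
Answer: 1806914/1165 ≈ 1551.0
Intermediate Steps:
D = -1/1165 ≈ -0.00085837
N(P) = 2*P*(11 + P) (N(P) = (11 + P)*(2*P) = 2*P*(11 + P))
(D + 1599) + N(-8) = (-1/1165 + 1599) + 2*(-8)*(11 - 8) = 1862834/1165 + 2*(-8)*3 = 1862834/1165 - 48 = 1806914/1165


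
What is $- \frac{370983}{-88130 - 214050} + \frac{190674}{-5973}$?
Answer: $- \frac{1678848117}{54694580} \approx -30.695$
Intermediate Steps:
$- \frac{370983}{-88130 - 214050} + \frac{190674}{-5973} = - \frac{370983}{-88130 - 214050} + 190674 \left(- \frac{1}{5973}\right) = - \frac{370983}{-302180} - \frac{5778}{181} = \left(-370983\right) \left(- \frac{1}{302180}\right) - \frac{5778}{181} = \frac{370983}{302180} - \frac{5778}{181} = - \frac{1678848117}{54694580}$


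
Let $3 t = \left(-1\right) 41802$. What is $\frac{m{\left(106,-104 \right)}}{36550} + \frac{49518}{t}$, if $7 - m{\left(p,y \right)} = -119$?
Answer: $- \frac{452031804}{127321925} \approx -3.5503$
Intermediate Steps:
$t = -13934$ ($t = \frac{\left(-1\right) 41802}{3} = \frac{1}{3} \left(-41802\right) = -13934$)
$m{\left(p,y \right)} = 126$ ($m{\left(p,y \right)} = 7 - -119 = 7 + 119 = 126$)
$\frac{m{\left(106,-104 \right)}}{36550} + \frac{49518}{t} = \frac{126}{36550} + \frac{49518}{-13934} = 126 \cdot \frac{1}{36550} + 49518 \left(- \frac{1}{13934}\right) = \frac{63}{18275} - \frac{24759}{6967} = - \frac{452031804}{127321925}$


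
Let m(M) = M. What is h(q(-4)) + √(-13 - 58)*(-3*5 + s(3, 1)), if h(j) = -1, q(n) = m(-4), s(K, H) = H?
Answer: -1 - 14*I*√71 ≈ -1.0 - 117.97*I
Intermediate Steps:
q(n) = -4
h(q(-4)) + √(-13 - 58)*(-3*5 + s(3, 1)) = -1 + √(-13 - 58)*(-3*5 + 1) = -1 + √(-71)*(-15 + 1) = -1 + (I*√71)*(-14) = -1 - 14*I*√71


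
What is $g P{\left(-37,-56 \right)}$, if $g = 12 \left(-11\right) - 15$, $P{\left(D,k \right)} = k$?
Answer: $8232$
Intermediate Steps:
$g = -147$ ($g = -132 - 15 = -147$)
$g P{\left(-37,-56 \right)} = \left(-147\right) \left(-56\right) = 8232$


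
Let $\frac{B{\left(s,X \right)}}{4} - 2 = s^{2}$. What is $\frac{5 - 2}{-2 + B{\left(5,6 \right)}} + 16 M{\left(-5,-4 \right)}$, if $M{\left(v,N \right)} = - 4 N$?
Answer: $\frac{27139}{106} \approx 256.03$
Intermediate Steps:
$B{\left(s,X \right)} = 8 + 4 s^{2}$
$\frac{5 - 2}{-2 + B{\left(5,6 \right)}} + 16 M{\left(-5,-4 \right)} = \frac{5 - 2}{-2 + \left(8 + 4 \cdot 5^{2}\right)} + 16 \left(\left(-4\right) \left(-4\right)\right) = \frac{3}{-2 + \left(8 + 4 \cdot 25\right)} + 16 \cdot 16 = \frac{3}{-2 + \left(8 + 100\right)} + 256 = \frac{3}{-2 + 108} + 256 = \frac{3}{106} + 256 = \frac{27139}{106}$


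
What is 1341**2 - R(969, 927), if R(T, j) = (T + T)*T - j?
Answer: -78714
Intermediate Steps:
R(T, j) = -j + 2*T**2 (R(T, j) = (2*T)*T - j = 2*T**2 - j = -j + 2*T**2)
1341**2 - R(969, 927) = 1341**2 - (-1*927 + 2*969**2) = 1798281 - (-927 + 2*938961) = 1798281 - (-927 + 1877922) = 1798281 - 1*1876995 = 1798281 - 1876995 = -78714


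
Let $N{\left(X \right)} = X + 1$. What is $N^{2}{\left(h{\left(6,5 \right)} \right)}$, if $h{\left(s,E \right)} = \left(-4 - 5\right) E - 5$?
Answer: $2401$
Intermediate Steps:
$h{\left(s,E \right)} = -5 - 9 E$ ($h{\left(s,E \right)} = - 9 E - 5 = -5 - 9 E$)
$N{\left(X \right)} = 1 + X$
$N^{2}{\left(h{\left(6,5 \right)} \right)} = \left(1 - 50\right)^{2} = \left(-49\right)^{2} = 2401$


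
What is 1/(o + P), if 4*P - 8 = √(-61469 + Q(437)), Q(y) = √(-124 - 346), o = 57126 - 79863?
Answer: -1/(22735 - √(-61469 + I*√470)/4) ≈ -4.3985e-5 - 1.1992e-7*I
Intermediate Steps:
o = -22737
Q(y) = I*√470 (Q(y) = √(-470) = I*√470)
P = 2 + √(-61469 + I*√470)/4 ≈ 2.0109 + 61.982*I
1/(o + P) = 1/(-22737 + (2 + √(-61469 + I*√470)/4)) = 1/(-22735 + √(-61469 + I*√470)/4)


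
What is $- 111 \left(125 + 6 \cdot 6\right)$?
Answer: $-17871$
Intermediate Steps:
$- 111 \left(125 + 6 \cdot 6\right) = - 111 \left(125 + 36\right) = \left(-111\right) 161 = -17871$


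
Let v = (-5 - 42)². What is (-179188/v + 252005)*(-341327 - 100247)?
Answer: -245735867854918/2209 ≈ -1.1124e+11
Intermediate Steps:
v = 2209 (v = (-47)² = 2209)
(-179188/v + 252005)*(-341327 - 100247) = (-179188/2209 + 252005)*(-341327 - 100247) = (-179188*1/2209 + 252005)*(-441574) = (-179188/2209 + 252005)*(-441574) = (556499857/2209)*(-441574) = -245735867854918/2209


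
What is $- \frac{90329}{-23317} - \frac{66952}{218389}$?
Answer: $\frac{18165740197}{5092176313} \approx 3.5674$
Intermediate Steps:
$- \frac{90329}{-23317} - \frac{66952}{218389} = \left(-90329\right) \left(- \frac{1}{23317}\right) - \frac{66952}{218389} = \frac{90329}{23317} - \frac{66952}{218389} = \frac{18165740197}{5092176313}$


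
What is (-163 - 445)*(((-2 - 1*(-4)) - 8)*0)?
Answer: 0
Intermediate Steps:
(-163 - 445)*(((-2 - 1*(-4)) - 8)*0) = -608*((-2 + 4) - 8)*0 = -608*(2 - 8)*0 = -(-3648)*0 = -608*0 = 0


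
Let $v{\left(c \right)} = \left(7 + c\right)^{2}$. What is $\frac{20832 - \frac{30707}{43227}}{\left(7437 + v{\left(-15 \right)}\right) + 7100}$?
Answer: $\frac{900474157}{631157427} \approx 1.4267$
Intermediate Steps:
$\frac{20832 - \frac{30707}{43227}}{\left(7437 + v{\left(-15 \right)}\right) + 7100} = \frac{20832 - \frac{30707}{43227}}{\left(7437 + \left(7 - 15\right)^{2}\right) + 7100} = \frac{20832 - \frac{30707}{43227}}{\left(7437 + \left(-8\right)^{2}\right) + 7100} = \frac{20832 - \frac{30707}{43227}}{\left(7437 + 64\right) + 7100} = \frac{900474157}{43227 \left(7501 + 7100\right)} = \frac{900474157}{43227 \cdot 14601} = \frac{900474157}{43227} \cdot \frac{1}{14601} = \frac{900474157}{631157427}$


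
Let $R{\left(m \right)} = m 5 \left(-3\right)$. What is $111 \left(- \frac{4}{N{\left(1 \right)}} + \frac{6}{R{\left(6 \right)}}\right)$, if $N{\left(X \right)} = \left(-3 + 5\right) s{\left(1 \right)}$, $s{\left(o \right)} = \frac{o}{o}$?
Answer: $- \frac{1147}{5} \approx -229.4$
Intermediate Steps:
$s{\left(o \right)} = 1$
$R{\left(m \right)} = - 15 m$ ($R{\left(m \right)} = 5 m \left(-3\right) = - 15 m$)
$N{\left(X \right)} = 2$ ($N{\left(X \right)} = \left(-3 + 5\right) 1 = 2 \cdot 1 = 2$)
$111 \left(- \frac{4}{N{\left(1 \right)}} + \frac{6}{R{\left(6 \right)}}\right) = 111 \left(- \frac{4}{2} + \frac{6}{\left(-15\right) 6}\right) = 111 \left(\left(-4\right) \frac{1}{2} + \frac{6}{-90}\right) = 111 \left(-2 + 6 \left(- \frac{1}{90}\right)\right) = 111 \left(-2 - \frac{1}{15}\right) = 111 \left(- \frac{31}{15}\right) = - \frac{1147}{5}$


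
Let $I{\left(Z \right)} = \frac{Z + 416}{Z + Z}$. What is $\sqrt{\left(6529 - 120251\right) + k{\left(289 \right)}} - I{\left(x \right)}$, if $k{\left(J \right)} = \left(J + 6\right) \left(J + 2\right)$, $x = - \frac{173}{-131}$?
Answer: $- \frac{54669}{346} + i \sqrt{27877} \approx -158.0 + 166.96 i$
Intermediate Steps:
$x = \frac{173}{131}$ ($x = \left(-173\right) \left(- \frac{1}{131}\right) = \frac{173}{131} \approx 1.3206$)
$I{\left(Z \right)} = \frac{416 + Z}{2 Z}$
$k{\left(J \right)} = \left(2 + J\right) \left(6 + J\right)$ ($k{\left(J \right)} = \left(6 + J\right) \left(2 + J\right) = \left(2 + J\right) \left(6 + J\right)$)
$\sqrt{\left(6529 - 120251\right) + k{\left(289 \right)}} - I{\left(x \right)} = \sqrt{\left(6529 - 120251\right) + \left(12 + 289^{2} + 8 \cdot 289\right)} - \frac{416 + \frac{173}{131}}{2 \cdot \frac{173}{131}} = \sqrt{\left(6529 - 120251\right) + \left(12 + 83521 + 2312\right)} - \frac{1}{2} \cdot \frac{131}{173} \cdot \frac{54669}{131} = \sqrt{-113722 + 85845} - \frac{54669}{346} = \sqrt{-27877} - \frac{54669}{346} = i \sqrt{27877} - \frac{54669}{346} = - \frac{54669}{346} + i \sqrt{27877}$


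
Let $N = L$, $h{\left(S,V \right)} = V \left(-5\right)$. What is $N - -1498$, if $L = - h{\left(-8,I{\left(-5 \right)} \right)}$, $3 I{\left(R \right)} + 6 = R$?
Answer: $\frac{4439}{3} \approx 1479.7$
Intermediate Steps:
$I{\left(R \right)} = -2 + \frac{R}{3}$
$h{\left(S,V \right)} = - 5 V$
$L = - \frac{55}{3}$ ($L = - \left(-5\right) \left(-2 + \frac{1}{3} \left(-5\right)\right) = - \left(-5\right) \left(-2 - \frac{5}{3}\right) = - \frac{\left(-5\right) \left(-11\right)}{3} = \left(-1\right) \frac{55}{3} = - \frac{55}{3} \approx -18.333$)
$N = - \frac{55}{3} \approx -18.333$
$N - -1498 = - \frac{55}{3} - -1498 = - \frac{55}{3} + 1498 = \frac{4439}{3}$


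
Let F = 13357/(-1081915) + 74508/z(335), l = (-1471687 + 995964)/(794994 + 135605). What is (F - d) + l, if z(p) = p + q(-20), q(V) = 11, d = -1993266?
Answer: 347227319445548919996/174181419955705 ≈ 1.9935e+6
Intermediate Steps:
z(p) = 11 + p (z(p) = p + 11 = 11 + p)
l = -475723/930599 ≈ -0.51120
F = 40303350649/187171295 (F = 13357/(-1081915) + 74508/(11 + 335) = 13357*(-1/1081915) + 74508/346 = -13357/1081915 + 74508*(1/346) = -13357/1081915 + 37254/173 = 40303350649/187171295 ≈ 215.33)
(F - d) + l = (40303350649/187171295 - 1*(-1993266)) - 475723/930599 = (40303350649/187171295 + 1993266) - 475723/930599 = 373122481850119/187171295 - 475723/930599 = 347227319445548919996/174181419955705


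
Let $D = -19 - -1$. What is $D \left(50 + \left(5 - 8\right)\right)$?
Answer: $-846$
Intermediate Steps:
$D = -18$ ($D = -19 + 1 = -18$)
$D \left(50 + \left(5 - 8\right)\right) = - 18 \left(50 + \left(5 - 8\right)\right) = - 18 \left(50 - 3\right) = \left(-18\right) 47 = -846$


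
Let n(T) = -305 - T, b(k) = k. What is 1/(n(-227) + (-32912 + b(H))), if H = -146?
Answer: -1/33136 ≈ -3.0179e-5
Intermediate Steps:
1/(n(-227) + (-32912 + b(H))) = 1/((-305 - 1*(-227)) + (-32912 - 146)) = 1/((-305 + 227) - 33058) = 1/(-78 - 33058) = 1/(-33136) = -1/33136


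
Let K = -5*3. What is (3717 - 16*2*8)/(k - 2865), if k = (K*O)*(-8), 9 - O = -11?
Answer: -3461/465 ≈ -7.4430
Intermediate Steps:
K = -15
O = 20 (O = 9 - 1*(-11) = 9 + 11 = 20)
k = 2400 (k = -15*20*(-8) = -300*(-8) = 2400)
(3717 - 16*2*8)/(k - 2865) = (3717 - 16*2*8)/(2400 - 2865) = (3717 - 32*8)/(-465) = (3717 - 256)*(-1/465) = 3461*(-1/465) = -3461/465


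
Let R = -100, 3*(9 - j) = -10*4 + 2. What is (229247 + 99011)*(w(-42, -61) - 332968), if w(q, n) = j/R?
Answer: -3278984425997/30 ≈ -1.0930e+11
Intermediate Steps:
j = 65/3 (j = 9 - (-10*4 + 2)/3 = 9 - (-40 + 2)/3 = 9 - ⅓*(-38) = 9 + 38/3 = 65/3 ≈ 21.667)
w(q, n) = -13/60 (w(q, n) = (65/3)/(-100) = (65/3)*(-1/100) = -13/60)
(229247 + 99011)*(w(-42, -61) - 332968) = (229247 + 99011)*(-13/60 - 332968) = 328258*(-19978093/60) = -3278984425997/30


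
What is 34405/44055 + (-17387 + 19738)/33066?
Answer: 835831/980958 ≈ 0.85206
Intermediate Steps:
34405/44055 + (-17387 + 19738)/33066 = 34405*(1/44055) + 2351*(1/33066) = 6881/8811 + 2351/33066 = 835831/980958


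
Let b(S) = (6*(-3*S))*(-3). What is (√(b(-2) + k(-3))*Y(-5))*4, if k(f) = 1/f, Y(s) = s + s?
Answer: -200*I*√39/3 ≈ -416.33*I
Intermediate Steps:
Y(s) = 2*s
k(f) = 1/f
b(S) = 54*S (b(S) = -18*S*(-3) = 54*S)
(√(b(-2) + k(-3))*Y(-5))*4 = (√(54*(-2) + 1/(-3))*(2*(-5)))*4 = (√(-108 - ⅓)*(-10))*4 = (√(-325/3)*(-10))*4 = ((5*I*√39/3)*(-10))*4 = -50*I*√39/3*4 = -200*I*√39/3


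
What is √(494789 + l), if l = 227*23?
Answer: √500010 ≈ 707.11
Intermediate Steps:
l = 5221
√(494789 + l) = √(494789 + 5221) = √500010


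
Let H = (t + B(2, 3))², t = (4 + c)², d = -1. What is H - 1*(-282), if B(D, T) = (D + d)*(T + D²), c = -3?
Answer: 346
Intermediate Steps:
B(D, T) = (-1 + D)*(T + D²) (B(D, T) = (D - 1)*(T + D²) = (-1 + D)*(T + D²))
t = 1 (t = (4 - 3)² = 1² = 1)
H = 64 (H = (1 + (2³ - 1*3 - 1*2² + 2*3))² = (1 + (8 - 3 - 1*4 + 6))² = (1 + (8 - 3 - 4 + 6))² = (1 + 7)² = 8² = 64)
H - 1*(-282) = 64 - 1*(-282) = 64 + 282 = 346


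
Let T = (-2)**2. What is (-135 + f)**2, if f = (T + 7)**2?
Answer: 196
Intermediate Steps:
T = 4
f = 121 (f = (4 + 7)**2 = 11**2 = 121)
(-135 + f)**2 = (-135 + 121)**2 = (-14)**2 = 196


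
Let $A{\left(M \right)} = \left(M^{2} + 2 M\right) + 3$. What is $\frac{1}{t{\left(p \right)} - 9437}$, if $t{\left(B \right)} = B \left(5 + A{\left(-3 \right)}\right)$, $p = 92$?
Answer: $- \frac{1}{8425} \approx -0.00011869$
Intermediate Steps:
$A{\left(M \right)} = 3 + M^{2} + 2 M$
$t{\left(B \right)} = 11 B$ ($t{\left(B \right)} = B \left(5 + \left(3 + \left(-3\right)^{2} + 2 \left(-3\right)\right)\right) = B \left(5 + \left(3 + 9 - 6\right)\right) = B \left(5 + 6\right) = B 11 = 11 B$)
$\frac{1}{t{\left(p \right)} - 9437} = \frac{1}{11 \cdot 92 - 9437} = \frac{1}{1012 - 9437} = \frac{1}{-8425} = - \frac{1}{8425}$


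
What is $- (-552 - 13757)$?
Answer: $14309$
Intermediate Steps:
$- (-552 - 13757) = \left(-1\right) \left(-14309\right) = 14309$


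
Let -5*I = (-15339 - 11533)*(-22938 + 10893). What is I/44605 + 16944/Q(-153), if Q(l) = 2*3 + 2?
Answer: 2703522/4055 ≈ 666.71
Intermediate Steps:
I = -64734648 (I = -(-15339 - 11533)*(-22938 + 10893)/5 = -(-26872)*(-12045)/5 = -⅕*323673240 = -64734648)
Q(l) = 8 (Q(l) = 6 + 2 = 8)
I/44605 + 16944/Q(-153) = -64734648/44605 + 16944/8 = -64734648*1/44605 + 16944*(⅛) = -5884968/4055 + 2118 = 2703522/4055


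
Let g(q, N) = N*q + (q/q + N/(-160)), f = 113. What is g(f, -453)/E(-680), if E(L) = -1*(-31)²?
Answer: 8189627/153760 ≈ 53.262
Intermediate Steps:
g(q, N) = 1 - N/160 + N*q (g(q, N) = N*q + (1 + N*(-1/160)) = N*q + (1 - N/160) = 1 - N/160 + N*q)
E(L) = -961 (E(L) = -1*961 = -961)
g(f, -453)/E(-680) = (1 - 1/160*(-453) - 453*113)/(-961) = (1 + 453/160 - 51189)*(-1/961) = -8189627/160*(-1/961) = 8189627/153760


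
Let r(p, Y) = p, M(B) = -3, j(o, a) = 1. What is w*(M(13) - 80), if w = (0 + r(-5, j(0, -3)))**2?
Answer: -2075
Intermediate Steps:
w = 25 (w = (0 - 5)**2 = (-5)**2 = 25)
w*(M(13) - 80) = 25*(-3 - 80) = 25*(-83) = -2075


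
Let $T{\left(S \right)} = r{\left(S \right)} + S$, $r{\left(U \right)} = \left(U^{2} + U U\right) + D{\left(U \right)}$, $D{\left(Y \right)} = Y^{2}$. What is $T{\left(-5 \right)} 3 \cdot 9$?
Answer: $1890$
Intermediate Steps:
$r{\left(U \right)} = 3 U^{2}$ ($r{\left(U \right)} = \left(U^{2} + U U\right) + U^{2} = \left(U^{2} + U^{2}\right) + U^{2} = 2 U^{2} + U^{2} = 3 U^{2}$)
$T{\left(S \right)} = S + 3 S^{2}$ ($T{\left(S \right)} = 3 S^{2} + S = S + 3 S^{2}$)
$T{\left(-5 \right)} 3 \cdot 9 = - 5 \left(1 + 3 \left(-5\right)\right) 3 \cdot 9 = - 5 \left(1 - 15\right) 3 \cdot 9 = \left(-5\right) \left(-14\right) 3 \cdot 9 = 70 \cdot 3 \cdot 9 = 210 \cdot 9 = 1890$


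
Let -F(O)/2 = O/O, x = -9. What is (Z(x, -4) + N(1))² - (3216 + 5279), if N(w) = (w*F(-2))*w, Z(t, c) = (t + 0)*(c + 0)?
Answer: -7339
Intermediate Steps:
F(O) = -2 (F(O) = -2*O/O = -2*1 = -2)
Z(t, c) = c*t (Z(t, c) = t*c = c*t)
N(w) = -2*w² (N(w) = (w*(-2))*w = (-2*w)*w = -2*w²)
(Z(x, -4) + N(1))² - (3216 + 5279) = (-4*(-9) - 2*1²)² - (3216 + 5279) = (36 - 2*1)² - 1*8495 = (36 - 2)² - 8495 = 34² - 8495 = 1156 - 8495 = -7339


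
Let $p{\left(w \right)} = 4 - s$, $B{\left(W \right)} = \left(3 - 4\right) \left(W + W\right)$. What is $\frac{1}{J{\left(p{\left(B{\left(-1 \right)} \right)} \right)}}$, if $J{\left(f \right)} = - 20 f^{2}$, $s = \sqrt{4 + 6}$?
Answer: $- \frac{13}{360} - \frac{\sqrt{10}}{90} \approx -0.071248$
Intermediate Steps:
$s = \sqrt{10} \approx 3.1623$
$B{\left(W \right)} = - 2 W$
$p{\left(w \right)} = 4 - \sqrt{10}$
$\frac{1}{J{\left(p{\left(B{\left(-1 \right)} \right)} \right)}} = \frac{1}{\left(-20\right) \left(4 - \sqrt{10}\right)^{2}} = - \frac{1}{20 \left(4 - \sqrt{10}\right)^{2}}$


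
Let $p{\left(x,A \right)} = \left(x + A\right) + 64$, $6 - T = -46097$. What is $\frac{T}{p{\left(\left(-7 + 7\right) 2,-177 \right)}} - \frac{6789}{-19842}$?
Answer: $- \frac{304669523}{747382} \approx -407.65$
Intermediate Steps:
$T = 46103$ ($T = 6 - -46097 = 6 + 46097 = 46103$)
$p{\left(x,A \right)} = 64 + A + x$ ($p{\left(x,A \right)} = \left(A + x\right) + 64 = 64 + A + x$)
$\frac{T}{p{\left(\left(-7 + 7\right) 2,-177 \right)}} - \frac{6789}{-19842} = \frac{46103}{64 - 177 + \left(-7 + 7\right) 2} - \frac{6789}{-19842} = \frac{46103}{64 - 177 + 0 \cdot 2} - - \frac{2263}{6614} = \frac{46103}{64 - 177 + 0} + \frac{2263}{6614} = \frac{46103}{-113} + \frac{2263}{6614} = 46103 \left(- \frac{1}{113}\right) + \frac{2263}{6614} = - \frac{46103}{113} + \frac{2263}{6614} = - \frac{304669523}{747382}$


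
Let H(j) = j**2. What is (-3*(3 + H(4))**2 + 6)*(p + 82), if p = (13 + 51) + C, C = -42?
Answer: -112008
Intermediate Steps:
p = 22 (p = (13 + 51) - 42 = 64 - 42 = 22)
(-3*(3 + H(4))**2 + 6)*(p + 82) = (-3*(3 + 4**2)**2 + 6)*(22 + 82) = (-3*(3 + 16)**2 + 6)*104 = (-3*19**2 + 6)*104 = (-3*361 + 6)*104 = (-1083 + 6)*104 = -1077*104 = -112008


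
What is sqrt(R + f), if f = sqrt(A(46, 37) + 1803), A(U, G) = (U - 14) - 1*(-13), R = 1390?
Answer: sqrt(1390 + 2*sqrt(462)) ≈ 37.855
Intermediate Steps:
A(U, G) = -1 + U (A(U, G) = (-14 + U) + 13 = -1 + U)
f = 2*sqrt(462) (f = sqrt((-1 + 46) + 1803) = sqrt(45 + 1803) = sqrt(1848) = 2*sqrt(462) ≈ 42.988)
sqrt(R + f) = sqrt(1390 + 2*sqrt(462))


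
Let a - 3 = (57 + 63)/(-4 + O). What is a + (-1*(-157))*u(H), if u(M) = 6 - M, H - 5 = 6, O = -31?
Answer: -5498/7 ≈ -785.43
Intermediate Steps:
H = 11 (H = 5 + 6 = 11)
a = -3/7 (a = 3 + (57 + 63)/(-4 - 31) = 3 + 120/(-35) = 3 + 120*(-1/35) = 3 - 24/7 = -3/7 ≈ -0.42857)
a + (-1*(-157))*u(H) = -3/7 + (-1*(-157))*(6 - 1*11) = -3/7 + 157*(6 - 11) = -3/7 + 157*(-5) = -3/7 - 785 = -5498/7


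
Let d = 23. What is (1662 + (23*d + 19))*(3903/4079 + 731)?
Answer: 6598290920/4079 ≈ 1.6176e+6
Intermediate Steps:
(1662 + (23*d + 19))*(3903/4079 + 731) = (1662 + (23*23 + 19))*(3903/4079 + 731) = (1662 + (529 + 19))*(3903*(1/4079) + 731) = (1662 + 548)*(3903/4079 + 731) = 2210*(2985652/4079) = 6598290920/4079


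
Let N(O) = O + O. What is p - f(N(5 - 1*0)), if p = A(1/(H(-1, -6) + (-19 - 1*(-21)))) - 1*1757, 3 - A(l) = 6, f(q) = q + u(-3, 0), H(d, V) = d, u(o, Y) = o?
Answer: -1767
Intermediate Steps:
N(O) = 2*O
f(q) = -3 + q (f(q) = q - 3 = -3 + q)
A(l) = -3 (A(l) = 3 - 1*6 = 3 - 6 = -3)
p = -1760 (p = -3 - 1*1757 = -3 - 1757 = -1760)
p - f(N(5 - 1*0)) = -1760 - (-3 + 2*(5 - 1*0)) = -1760 - (-3 + 2*(5 + 0)) = -1760 - (-3 + 2*5) = -1760 - (-3 + 10) = -1760 - 1*7 = -1760 - 7 = -1767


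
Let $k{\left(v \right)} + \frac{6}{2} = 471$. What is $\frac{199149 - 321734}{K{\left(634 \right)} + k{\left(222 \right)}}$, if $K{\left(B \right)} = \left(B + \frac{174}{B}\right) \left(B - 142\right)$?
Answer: $- \frac{38859445}{99072336} \approx -0.39223$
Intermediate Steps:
$k{\left(v \right)} = 468$ ($k{\left(v \right)} = -3 + 471 = 468$)
$K{\left(B \right)} = \left(-142 + B\right) \left(B + \frac{174}{B}\right)$ ($K{\left(B \right)} = \left(B + \frac{174}{B}\right) \left(-142 + B\right) = \left(-142 + B\right) \left(B + \frac{174}{B}\right)$)
$\frac{199149 - 321734}{K{\left(634 \right)} + k{\left(222 \right)}} = \frac{199149 - 321734}{\left(174 + 634^{2} - \frac{24708}{634} - 90028\right) + 468} = - \frac{122585}{\left(174 + 401956 - \frac{12354}{317} - 90028\right) + 468} = - \frac{122585}{\frac{98923980}{317} + 468} = - \frac{122585}{\frac{99072336}{317}} = \left(-122585\right) \frac{317}{99072336} = - \frac{38859445}{99072336}$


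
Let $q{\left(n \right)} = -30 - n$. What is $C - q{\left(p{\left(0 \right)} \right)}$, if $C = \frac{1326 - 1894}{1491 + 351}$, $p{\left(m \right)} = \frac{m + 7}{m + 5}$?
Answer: $\frac{143177}{4605} \approx 31.092$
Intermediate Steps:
$p{\left(m \right)} = \frac{7 + m}{5 + m}$
$C = - \frac{284}{921}$ ($C = - \frac{568}{1842} = \left(-568\right) \frac{1}{1842} = - \frac{284}{921} \approx -0.30836$)
$C - q{\left(p{\left(0 \right)} \right)} = - \frac{284}{921} - \left(-30 - \frac{7 + 0}{5 + 0}\right) = - \frac{284}{921} - \left(-30 - \frac{1}{5} \cdot 7\right) = - \frac{284}{921} - \left(-30 - \frac{7}{5}\right) = - \frac{284}{921} - - \frac{157}{5} = - \frac{284}{921} + \frac{157}{5} = \frac{143177}{4605}$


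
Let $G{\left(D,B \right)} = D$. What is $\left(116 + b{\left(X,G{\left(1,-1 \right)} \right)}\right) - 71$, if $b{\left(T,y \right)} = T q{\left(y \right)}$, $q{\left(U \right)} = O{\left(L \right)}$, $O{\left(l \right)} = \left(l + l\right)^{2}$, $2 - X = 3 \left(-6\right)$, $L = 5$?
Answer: $2045$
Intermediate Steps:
$X = 20$ ($X = 2 - 3 \left(-6\right) = 2 - -18 = 2 + 18 = 20$)
$O{\left(l \right)} = 4 l^{2}$ ($O{\left(l \right)} = \left(2 l\right)^{2} = 4 l^{2}$)
$q{\left(U \right)} = 100$ ($q{\left(U \right)} = 4 \cdot 5^{2} = 4 \cdot 25 = 100$)
$b{\left(T,y \right)} = 100 T$ ($b{\left(T,y \right)} = T 100 = 100 T$)
$\left(116 + b{\left(X,G{\left(1,-1 \right)} \right)}\right) - 71 = \left(116 + 100 \cdot 20\right) - 71 = \left(116 + 2000\right) - 71 = 2116 - 71 = 2045$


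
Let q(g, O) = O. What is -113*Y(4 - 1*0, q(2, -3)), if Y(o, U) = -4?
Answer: 452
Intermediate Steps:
-113*Y(4 - 1*0, q(2, -3)) = -113*(-4) = 452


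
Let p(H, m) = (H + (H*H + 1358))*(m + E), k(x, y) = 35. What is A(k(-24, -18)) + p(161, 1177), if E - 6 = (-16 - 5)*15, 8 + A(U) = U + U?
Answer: 23817982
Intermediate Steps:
A(U) = -8 + 2*U (A(U) = -8 + (U + U) = -8 + 2*U)
E = -309 (E = 6 + (-16 - 5)*15 = 6 - 21*15 = 6 - 315 = -309)
p(H, m) = (-309 + m)*(1358 + H + H**2) (p(H, m) = (H + (H*H + 1358))*(m - 309) = (H + (H**2 + 1358))*(-309 + m) = (H + (1358 + H**2))*(-309 + m) = (1358 + H + H**2)*(-309 + m) = (-309 + m)*(1358 + H + H**2))
A(k(-24, -18)) + p(161, 1177) = (-8 + 2*35) + (-419622 - 309*161 - 309*161**2 + 1358*1177 + 161*1177 + 1177*161**2) = (-8 + 70) + (-419622 - 49749 - 309*25921 + 1598366 + 189497 + 1177*25921) = 62 + (-419622 - 49749 - 8009589 + 1598366 + 189497 + 30509017) = 62 + 23817920 = 23817982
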